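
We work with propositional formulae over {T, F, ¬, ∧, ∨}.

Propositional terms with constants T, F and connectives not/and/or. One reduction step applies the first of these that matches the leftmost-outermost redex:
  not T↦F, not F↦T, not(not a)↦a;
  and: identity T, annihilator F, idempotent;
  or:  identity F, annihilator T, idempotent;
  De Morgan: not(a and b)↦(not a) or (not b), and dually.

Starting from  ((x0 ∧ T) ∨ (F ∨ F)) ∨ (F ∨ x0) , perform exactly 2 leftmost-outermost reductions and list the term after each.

  start: ((x0 ∧ T) ∨ (F ∨ F)) ∨ (F ∨ x0)
  [1] (x0 ∨ (F ∨ F)) ∨ (F ∨ x0)
  [2] (x0 ∨ F) ∨ (F ∨ x0)

Answer: after 2 steps: (x0 ∨ F) ∨ (F ∨ x0)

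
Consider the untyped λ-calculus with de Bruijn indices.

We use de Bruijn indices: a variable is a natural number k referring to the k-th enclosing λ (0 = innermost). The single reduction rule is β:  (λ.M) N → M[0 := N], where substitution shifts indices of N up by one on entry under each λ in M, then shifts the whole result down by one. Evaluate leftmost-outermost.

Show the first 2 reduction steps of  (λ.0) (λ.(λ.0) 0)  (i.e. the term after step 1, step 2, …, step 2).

Answer: after 2 steps: λ.0

Working:
  start: (λ.0) (λ.(λ.0) 0)
  →1  λ.(λ.0) 0
  →2  λ.0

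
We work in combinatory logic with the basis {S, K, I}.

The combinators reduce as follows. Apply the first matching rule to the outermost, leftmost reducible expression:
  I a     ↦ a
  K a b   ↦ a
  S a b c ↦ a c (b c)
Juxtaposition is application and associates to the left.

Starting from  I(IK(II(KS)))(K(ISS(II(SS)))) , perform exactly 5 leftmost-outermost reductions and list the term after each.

  start: I(IK(II(KS)))(K(ISS(II(SS))))
  [1] IK(II(KS))(K(ISS(II(SS))))
  [2] K(II(KS))(K(ISS(II(SS))))
  [3] II(KS)
  [4] I(KS)
  [5] KS

Answer: after 5 steps: KS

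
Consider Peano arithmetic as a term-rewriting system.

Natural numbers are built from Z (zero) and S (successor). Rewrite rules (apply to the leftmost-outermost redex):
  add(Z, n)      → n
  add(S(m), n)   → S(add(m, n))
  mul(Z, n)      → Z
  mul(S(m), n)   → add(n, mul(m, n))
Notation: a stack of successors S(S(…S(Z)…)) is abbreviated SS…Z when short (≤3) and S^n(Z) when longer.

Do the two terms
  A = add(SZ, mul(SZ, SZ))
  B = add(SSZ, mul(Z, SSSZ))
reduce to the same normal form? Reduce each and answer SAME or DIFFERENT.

Term A:
  start: add(SZ, mul(SZ, SZ))
  →1  S(add(Z, mul(SZ, SZ)))
  →2  S(mul(SZ, SZ))
  →3  S(add(SZ, mul(Z, SZ)))
  →4  S(S(add(Z, mul(Z, SZ))))
  →5  S(S(mul(Z, SZ)))
  →6  SSZ

Term B:
  start: add(SSZ, mul(Z, SSSZ))
  →1  S(add(SZ, mul(Z, SSSZ)))
  →2  S(S(add(Z, mul(Z, SSSZ))))
  →3  S(S(mul(Z, SSSZ)))
  →4  SSZ

Answer: SAME — A ⇓ SSZ, B ⇓ SSZ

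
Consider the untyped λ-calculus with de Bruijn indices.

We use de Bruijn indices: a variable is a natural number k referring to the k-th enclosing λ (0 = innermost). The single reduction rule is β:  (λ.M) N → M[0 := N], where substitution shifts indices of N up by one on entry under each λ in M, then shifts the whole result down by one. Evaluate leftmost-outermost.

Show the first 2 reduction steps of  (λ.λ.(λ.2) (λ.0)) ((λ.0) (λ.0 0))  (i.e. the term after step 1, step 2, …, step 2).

  start: (λ.λ.(λ.2) (λ.0)) ((λ.0) (λ.0 0))
  [1] λ.(λ.(λ.0) (λ.0 0)) (λ.0)
  [2] λ.(λ.0) (λ.0 0)

Answer: after 2 steps: λ.(λ.0) (λ.0 0)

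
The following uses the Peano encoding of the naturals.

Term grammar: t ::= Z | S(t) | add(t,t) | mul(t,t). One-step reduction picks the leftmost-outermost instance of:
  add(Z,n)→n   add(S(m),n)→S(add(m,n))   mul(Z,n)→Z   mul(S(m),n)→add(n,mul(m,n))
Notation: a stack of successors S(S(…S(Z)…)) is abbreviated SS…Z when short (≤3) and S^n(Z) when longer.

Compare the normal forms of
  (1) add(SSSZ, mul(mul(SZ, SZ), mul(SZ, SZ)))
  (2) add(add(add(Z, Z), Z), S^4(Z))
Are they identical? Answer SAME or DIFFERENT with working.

Term A:
  start: add(SSSZ, mul(mul(SZ, SZ), mul(SZ, SZ)))
  [1] S(add(SSZ, mul(mul(SZ, SZ), mul(SZ, SZ))))
  [2] S(S(add(SZ, mul(mul(SZ, SZ), mul(SZ, SZ)))))
  [3] S(S(S(add(Z, mul(mul(SZ, SZ), mul(SZ, SZ))))))
  [4] S(S(S(mul(mul(SZ, SZ), mul(SZ, SZ)))))
  [5] S(S(S(mul(add(SZ, mul(Z, SZ)), mul(SZ, SZ)))))
  [6] S(S(S(mul(S(add(Z, mul(Z, SZ))), mul(SZ, SZ)))))
  [7] S(S(S(add(mul(SZ, SZ), mul(add(Z, mul(Z, SZ)), mul(SZ, SZ))))))
  [8] S(S(S(add(add(SZ, mul(Z, SZ)), mul(add(Z, mul(Z, SZ)), mul(SZ, SZ))))))
  [9] S(S(S(add(S(add(Z, mul(Z, SZ))), mul(add(Z, mul(Z, SZ)), mul(SZ, SZ))))))
  [10] S(S(S(S(add(add(Z, mul(Z, SZ)), mul(add(Z, mul(Z, SZ)), mul(SZ, SZ)))))))
  [11] S(S(S(S(add(mul(Z, SZ), mul(add(Z, mul(Z, SZ)), mul(SZ, SZ)))))))
  [12] S(S(S(S(add(Z, mul(add(Z, mul(Z, SZ)), mul(SZ, SZ)))))))
  [13] S(S(S(S(mul(add(Z, mul(Z, SZ)), mul(SZ, SZ))))))
  [14] S(S(S(S(mul(mul(Z, SZ), mul(SZ, SZ))))))
  [15] S(S(S(S(mul(Z, mul(SZ, SZ))))))
  [16] S^4(Z)

Term B:
  start: add(add(add(Z, Z), Z), S^4(Z))
  [1] add(add(Z, Z), S^4(Z))
  [2] add(Z, S^4(Z))
  [3] S^4(Z)

Answer: SAME — A ⇓ S^4(Z), B ⇓ S^4(Z)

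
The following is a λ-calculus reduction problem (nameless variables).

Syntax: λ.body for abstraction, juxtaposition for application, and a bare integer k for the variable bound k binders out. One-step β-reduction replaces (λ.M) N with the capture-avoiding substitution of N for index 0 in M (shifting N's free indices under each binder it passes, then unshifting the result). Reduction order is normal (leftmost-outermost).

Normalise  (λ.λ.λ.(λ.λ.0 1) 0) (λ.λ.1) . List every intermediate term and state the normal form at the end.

  start: (λ.λ.λ.(λ.λ.0 1) 0) (λ.λ.1)
  step 1: λ.λ.(λ.λ.0 1) 0
  step 2: λ.λ.λ.0 1

Answer: normal form = λ.λ.λ.0 1  (in 2 steps)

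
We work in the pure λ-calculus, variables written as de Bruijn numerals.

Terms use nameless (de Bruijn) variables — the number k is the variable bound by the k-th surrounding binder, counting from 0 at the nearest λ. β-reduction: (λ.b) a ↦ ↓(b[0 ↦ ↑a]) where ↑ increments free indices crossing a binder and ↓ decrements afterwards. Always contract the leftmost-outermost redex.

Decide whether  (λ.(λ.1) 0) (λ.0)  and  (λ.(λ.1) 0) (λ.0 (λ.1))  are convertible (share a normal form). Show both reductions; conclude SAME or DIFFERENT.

Term A:
  start: (λ.(λ.1) 0) (λ.0)
  step 1: (λ.λ.0) (λ.0)
  step 2: λ.0

Term B:
  start: (λ.(λ.1) 0) (λ.0 (λ.1))
  step 1: (λ.λ.0 (λ.1)) (λ.0 (λ.1))
  step 2: λ.0 (λ.1)

Answer: DIFFERENT — A ⇓ λ.0, B ⇓ λ.0 (λ.1)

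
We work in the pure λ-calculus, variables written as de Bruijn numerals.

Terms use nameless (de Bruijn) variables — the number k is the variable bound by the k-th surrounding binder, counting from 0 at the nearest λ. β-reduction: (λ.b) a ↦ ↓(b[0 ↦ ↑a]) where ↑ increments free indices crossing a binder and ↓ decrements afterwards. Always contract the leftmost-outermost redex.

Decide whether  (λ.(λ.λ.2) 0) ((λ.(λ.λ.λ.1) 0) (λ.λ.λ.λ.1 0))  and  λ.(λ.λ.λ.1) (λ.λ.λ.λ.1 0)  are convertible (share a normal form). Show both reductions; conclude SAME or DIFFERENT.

Answer: SAME — A ⇓ λ.λ.λ.1, B ⇓ λ.λ.λ.1

Derivation:
Term A:
  start: (λ.(λ.λ.2) 0) ((λ.(λ.λ.λ.1) 0) (λ.λ.λ.λ.1 0))
  →1  (λ.λ.(λ.(λ.λ.λ.1) 0) (λ.λ.λ.λ.1 0)) ((λ.(λ.λ.λ.1) 0) (λ.λ.λ.λ.1 0))
  →2  λ.(λ.(λ.λ.λ.1) 0) (λ.λ.λ.λ.1 0)
  →3  λ.(λ.λ.λ.1) (λ.λ.λ.λ.1 0)
  →4  λ.λ.λ.1

Term B:
  start: λ.(λ.λ.λ.1) (λ.λ.λ.λ.1 0)
  →1  λ.λ.λ.1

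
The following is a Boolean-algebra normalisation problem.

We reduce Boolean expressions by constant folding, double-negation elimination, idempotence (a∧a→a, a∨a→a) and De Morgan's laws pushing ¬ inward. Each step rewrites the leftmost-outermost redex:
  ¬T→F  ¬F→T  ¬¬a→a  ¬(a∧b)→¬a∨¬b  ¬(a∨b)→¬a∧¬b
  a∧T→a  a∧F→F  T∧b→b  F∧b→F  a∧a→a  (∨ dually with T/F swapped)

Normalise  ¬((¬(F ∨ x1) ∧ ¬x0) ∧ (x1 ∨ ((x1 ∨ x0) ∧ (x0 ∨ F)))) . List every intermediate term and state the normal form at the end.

Answer: normal form = (x1 ∨ x0) ∨ (¬x1 ∧ ((¬x1 ∧ ¬x0) ∨ ¬x0))  (in 11 steps)

Reduction:
  start: ¬((¬(F ∨ x1) ∧ ¬x0) ∧ (x1 ∨ ((x1 ∨ x0) ∧ (x0 ∨ F))))
  →1  ¬(¬(F ∨ x1) ∧ ¬x0) ∨ ¬(x1 ∨ ((x1 ∨ x0) ∧ (x0 ∨ F)))
  →2  (¬¬(F ∨ x1) ∨ ¬¬x0) ∨ ¬(x1 ∨ ((x1 ∨ x0) ∧ (x0 ∨ F)))
  →3  ((F ∨ x1) ∨ ¬¬x0) ∨ ¬(x1 ∨ ((x1 ∨ x0) ∧ (x0 ∨ F)))
  →4  (x1 ∨ ¬¬x0) ∨ ¬(x1 ∨ ((x1 ∨ x0) ∧ (x0 ∨ F)))
  →5  (x1 ∨ x0) ∨ ¬(x1 ∨ ((x1 ∨ x0) ∧ (x0 ∨ F)))
  →6  (x1 ∨ x0) ∨ (¬x1 ∧ ¬((x1 ∨ x0) ∧ (x0 ∨ F)))
  →7  (x1 ∨ x0) ∨ (¬x1 ∧ (¬(x1 ∨ x0) ∨ ¬(x0 ∨ F)))
  →8  (x1 ∨ x0) ∨ (¬x1 ∧ ((¬x1 ∧ ¬x0) ∨ ¬(x0 ∨ F)))
  →9  (x1 ∨ x0) ∨ (¬x1 ∧ ((¬x1 ∧ ¬x0) ∨ (¬x0 ∧ ¬F)))
  →10  (x1 ∨ x0) ∨ (¬x1 ∧ ((¬x1 ∧ ¬x0) ∨ (¬x0 ∧ T)))
  →11  (x1 ∨ x0) ∨ (¬x1 ∧ ((¬x1 ∧ ¬x0) ∨ ¬x0))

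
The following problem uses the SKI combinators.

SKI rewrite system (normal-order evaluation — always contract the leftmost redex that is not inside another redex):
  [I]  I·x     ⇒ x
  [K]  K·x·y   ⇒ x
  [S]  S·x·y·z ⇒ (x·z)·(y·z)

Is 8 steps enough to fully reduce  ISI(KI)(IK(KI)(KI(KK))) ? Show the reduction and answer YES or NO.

  start: ISI(KI)(IK(KI)(KI(KK)))
  [1] SI(KI)(IK(KI)(KI(KK)))
  [2] I(IK(KI)(KI(KK)))(KI(IK(KI)(KI(KK))))
  [3] IK(KI)(KI(KK))(KI(IK(KI)(KI(KK))))
  [4] K(KI)(KI(KK))(KI(IK(KI)(KI(KK))))
  [5] KI(KI(IK(KI)(KI(KK))))
  [6] I

Answer: YES — reaches normal form I in 6 ≤ 8 steps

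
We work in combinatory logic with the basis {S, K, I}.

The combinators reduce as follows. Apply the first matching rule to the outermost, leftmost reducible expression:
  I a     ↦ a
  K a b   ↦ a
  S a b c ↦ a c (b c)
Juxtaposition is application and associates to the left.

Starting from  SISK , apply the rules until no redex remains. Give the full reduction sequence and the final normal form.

Answer: normal form = K(SK)  (in 2 steps)

Working:
  start: SISK
  [1] IK(SK)
  [2] K(SK)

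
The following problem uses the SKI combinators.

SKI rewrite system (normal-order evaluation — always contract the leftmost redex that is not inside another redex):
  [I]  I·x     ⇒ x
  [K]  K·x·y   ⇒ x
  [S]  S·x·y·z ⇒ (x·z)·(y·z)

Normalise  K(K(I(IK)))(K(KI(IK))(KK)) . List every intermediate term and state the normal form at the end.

  start: K(K(I(IK)))(K(KI(IK))(KK))
  →1  K(I(IK))
  →2  K(IK)
  →3  KK

Answer: normal form = KK  (in 3 steps)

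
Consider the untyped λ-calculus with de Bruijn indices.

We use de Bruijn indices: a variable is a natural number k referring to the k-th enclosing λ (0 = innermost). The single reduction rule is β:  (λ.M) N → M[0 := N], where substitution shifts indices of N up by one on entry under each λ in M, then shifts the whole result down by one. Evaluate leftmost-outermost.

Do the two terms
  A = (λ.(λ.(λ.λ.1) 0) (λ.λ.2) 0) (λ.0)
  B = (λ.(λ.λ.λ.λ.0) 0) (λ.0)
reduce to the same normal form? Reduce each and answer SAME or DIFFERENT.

Term A:
  start: (λ.(λ.(λ.λ.1) 0) (λ.λ.2) 0) (λ.0)
  step 1: (λ.(λ.λ.1) 0) (λ.λ.λ.0) (λ.0)
  step 2: (λ.λ.1) (λ.λ.λ.0) (λ.0)
  step 3: (λ.λ.λ.λ.0) (λ.0)
  step 4: λ.λ.λ.0

Term B:
  start: (λ.(λ.λ.λ.λ.0) 0) (λ.0)
  step 1: (λ.λ.λ.λ.0) (λ.0)
  step 2: λ.λ.λ.0

Answer: SAME — A ⇓ λ.λ.λ.0, B ⇓ λ.λ.λ.0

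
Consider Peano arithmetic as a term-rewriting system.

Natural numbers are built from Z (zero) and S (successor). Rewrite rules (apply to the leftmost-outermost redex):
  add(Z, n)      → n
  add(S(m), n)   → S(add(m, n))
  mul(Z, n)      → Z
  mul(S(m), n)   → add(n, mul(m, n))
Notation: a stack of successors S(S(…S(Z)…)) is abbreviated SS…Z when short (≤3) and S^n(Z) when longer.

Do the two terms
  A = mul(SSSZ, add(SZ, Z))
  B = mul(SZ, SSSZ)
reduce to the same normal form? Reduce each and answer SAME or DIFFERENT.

Term A:
  start: mul(SSSZ, add(SZ, Z))
  [1] add(add(SZ, Z), mul(SSZ, add(SZ, Z)))
  [2] add(S(add(Z, Z)), mul(SSZ, add(SZ, Z)))
  [3] S(add(add(Z, Z), mul(SSZ, add(SZ, Z))))
  [4] S(add(Z, mul(SSZ, add(SZ, Z))))
  [5] S(mul(SSZ, add(SZ, Z)))
  [6] S(add(add(SZ, Z), mul(SZ, add(SZ, Z))))
  [7] S(add(S(add(Z, Z)), mul(SZ, add(SZ, Z))))
  [8] S(S(add(add(Z, Z), mul(SZ, add(SZ, Z)))))
  [9] S(S(add(Z, mul(SZ, add(SZ, Z)))))
  [10] S(S(mul(SZ, add(SZ, Z))))
  [11] S(S(add(add(SZ, Z), mul(Z, add(SZ, Z)))))
  [12] S(S(add(S(add(Z, Z)), mul(Z, add(SZ, Z)))))
  [13] S(S(S(add(add(Z, Z), mul(Z, add(SZ, Z))))))
  [14] S(S(S(add(Z, mul(Z, add(SZ, Z))))))
  [15] S(S(S(mul(Z, add(SZ, Z)))))
  [16] SSSZ

Term B:
  start: mul(SZ, SSSZ)
  [1] add(SSSZ, mul(Z, SSSZ))
  [2] S(add(SSZ, mul(Z, SSSZ)))
  [3] S(S(add(SZ, mul(Z, SSSZ))))
  [4] S(S(S(add(Z, mul(Z, SSSZ)))))
  [5] S(S(S(mul(Z, SSSZ))))
  [6] SSSZ

Answer: SAME — A ⇓ SSSZ, B ⇓ SSSZ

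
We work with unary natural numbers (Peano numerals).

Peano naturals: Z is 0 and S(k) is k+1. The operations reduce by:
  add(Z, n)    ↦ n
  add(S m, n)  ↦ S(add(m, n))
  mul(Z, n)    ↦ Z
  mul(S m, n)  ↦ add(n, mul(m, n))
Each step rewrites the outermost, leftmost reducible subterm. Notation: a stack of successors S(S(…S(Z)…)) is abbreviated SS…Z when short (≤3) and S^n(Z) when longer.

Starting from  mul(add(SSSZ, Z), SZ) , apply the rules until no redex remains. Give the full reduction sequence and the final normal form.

Answer: normal form = SSSZ  (in 14 steps)

Reduction:
  start: mul(add(SSSZ, Z), SZ)
  [1] mul(S(add(SSZ, Z)), SZ)
  [2] add(SZ, mul(add(SSZ, Z), SZ))
  [3] S(add(Z, mul(add(SSZ, Z), SZ)))
  [4] S(mul(add(SSZ, Z), SZ))
  [5] S(mul(S(add(SZ, Z)), SZ))
  [6] S(add(SZ, mul(add(SZ, Z), SZ)))
  [7] S(S(add(Z, mul(add(SZ, Z), SZ))))
  [8] S(S(mul(add(SZ, Z), SZ)))
  [9] S(S(mul(S(add(Z, Z)), SZ)))
  [10] S(S(add(SZ, mul(add(Z, Z), SZ))))
  [11] S(S(S(add(Z, mul(add(Z, Z), SZ)))))
  [12] S(S(S(mul(add(Z, Z), SZ))))
  [13] S(S(S(mul(Z, SZ))))
  [14] SSSZ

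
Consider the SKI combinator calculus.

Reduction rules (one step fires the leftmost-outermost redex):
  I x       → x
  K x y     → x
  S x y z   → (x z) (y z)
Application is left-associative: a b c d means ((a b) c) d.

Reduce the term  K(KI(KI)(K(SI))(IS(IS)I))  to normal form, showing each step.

  start: K(KI(KI)(K(SI))(IS(IS)I))
  →1  K(I(K(SI))(IS(IS)I))
  →2  K(K(SI)(IS(IS)I))
  →3  K(SI)

Answer: normal form = K(SI)  (in 3 steps)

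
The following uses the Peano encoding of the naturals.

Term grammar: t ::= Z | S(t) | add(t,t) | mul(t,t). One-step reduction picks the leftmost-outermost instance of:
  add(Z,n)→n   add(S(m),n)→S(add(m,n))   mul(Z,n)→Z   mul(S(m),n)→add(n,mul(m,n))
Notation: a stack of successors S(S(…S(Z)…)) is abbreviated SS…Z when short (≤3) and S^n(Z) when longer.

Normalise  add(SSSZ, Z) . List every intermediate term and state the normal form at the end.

Answer: normal form = SSSZ  (in 4 steps)

Reduction:
  start: add(SSSZ, Z)
  →1  S(add(SSZ, Z))
  →2  S(S(add(SZ, Z)))
  →3  S(S(S(add(Z, Z))))
  →4  SSSZ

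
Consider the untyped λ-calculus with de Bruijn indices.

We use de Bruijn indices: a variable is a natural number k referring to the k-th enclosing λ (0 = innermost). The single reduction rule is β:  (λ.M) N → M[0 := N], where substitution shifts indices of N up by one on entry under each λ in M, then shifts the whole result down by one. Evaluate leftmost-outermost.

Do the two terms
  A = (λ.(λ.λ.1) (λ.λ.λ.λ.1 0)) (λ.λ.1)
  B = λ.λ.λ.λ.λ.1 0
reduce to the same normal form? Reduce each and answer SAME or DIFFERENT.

Term A:
  start: (λ.(λ.λ.1) (λ.λ.λ.λ.1 0)) (λ.λ.1)
  →1  (λ.λ.1) (λ.λ.λ.λ.1 0)
  →2  λ.λ.λ.λ.λ.1 0

Term B:
  start: λ.λ.λ.λ.λ.1 0

Answer: SAME — A ⇓ λ.λ.λ.λ.λ.1 0, B ⇓ λ.λ.λ.λ.λ.1 0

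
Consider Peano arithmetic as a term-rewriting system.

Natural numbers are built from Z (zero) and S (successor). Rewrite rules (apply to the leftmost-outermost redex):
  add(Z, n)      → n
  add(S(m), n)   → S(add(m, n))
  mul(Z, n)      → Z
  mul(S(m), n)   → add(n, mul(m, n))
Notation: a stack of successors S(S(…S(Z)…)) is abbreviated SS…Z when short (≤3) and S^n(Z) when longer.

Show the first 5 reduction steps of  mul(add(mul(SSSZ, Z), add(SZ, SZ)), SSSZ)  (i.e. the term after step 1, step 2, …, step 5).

Answer: after 5 steps: mul(add(add(Z, mul(Z, Z)), add(SZ, SZ)), SSSZ)

Derivation:
  start: mul(add(mul(SSSZ, Z), add(SZ, SZ)), SSSZ)
  [1] mul(add(add(Z, mul(SSZ, Z)), add(SZ, SZ)), SSSZ)
  [2] mul(add(mul(SSZ, Z), add(SZ, SZ)), SSSZ)
  [3] mul(add(add(Z, mul(SZ, Z)), add(SZ, SZ)), SSSZ)
  [4] mul(add(mul(SZ, Z), add(SZ, SZ)), SSSZ)
  [5] mul(add(add(Z, mul(Z, Z)), add(SZ, SZ)), SSSZ)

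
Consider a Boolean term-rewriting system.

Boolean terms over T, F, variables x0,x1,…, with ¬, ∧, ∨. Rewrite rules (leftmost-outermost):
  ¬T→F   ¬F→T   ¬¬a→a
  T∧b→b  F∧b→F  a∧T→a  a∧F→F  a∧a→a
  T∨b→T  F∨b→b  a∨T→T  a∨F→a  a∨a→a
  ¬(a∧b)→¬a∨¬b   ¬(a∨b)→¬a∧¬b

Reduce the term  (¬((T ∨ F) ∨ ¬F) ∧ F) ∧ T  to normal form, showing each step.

Answer: normal form = F  (in 2 steps)

Reduction:
  start: (¬((T ∨ F) ∨ ¬F) ∧ F) ∧ T
  [1] ¬((T ∨ F) ∨ ¬F) ∧ F
  [2] F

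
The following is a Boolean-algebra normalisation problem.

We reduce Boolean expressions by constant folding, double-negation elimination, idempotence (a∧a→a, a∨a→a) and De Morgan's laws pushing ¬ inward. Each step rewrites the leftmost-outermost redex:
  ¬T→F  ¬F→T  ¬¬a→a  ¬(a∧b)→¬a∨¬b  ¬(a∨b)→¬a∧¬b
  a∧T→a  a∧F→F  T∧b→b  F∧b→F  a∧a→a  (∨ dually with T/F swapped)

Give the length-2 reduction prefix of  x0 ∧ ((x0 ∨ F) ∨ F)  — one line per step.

Answer: after 2 steps: x0 ∧ x0

Derivation:
  start: x0 ∧ ((x0 ∨ F) ∨ F)
  [1] x0 ∧ (x0 ∨ F)
  [2] x0 ∧ x0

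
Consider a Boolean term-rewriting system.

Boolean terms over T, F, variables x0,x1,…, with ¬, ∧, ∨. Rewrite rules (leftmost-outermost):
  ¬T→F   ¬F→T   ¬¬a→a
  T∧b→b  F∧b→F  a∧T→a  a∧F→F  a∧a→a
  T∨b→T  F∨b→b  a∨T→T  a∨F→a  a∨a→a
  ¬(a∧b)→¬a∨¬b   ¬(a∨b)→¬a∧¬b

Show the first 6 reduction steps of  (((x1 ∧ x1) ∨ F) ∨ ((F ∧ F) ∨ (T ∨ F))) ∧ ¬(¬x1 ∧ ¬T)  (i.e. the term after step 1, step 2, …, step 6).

  start: (((x1 ∧ x1) ∨ F) ∨ ((F ∧ F) ∨ (T ∨ F))) ∧ ¬(¬x1 ∧ ¬T)
  step 1: ((x1 ∧ x1) ∨ ((F ∧ F) ∨ (T ∨ F))) ∧ ¬(¬x1 ∧ ¬T)
  step 2: (x1 ∨ ((F ∧ F) ∨ (T ∨ F))) ∧ ¬(¬x1 ∧ ¬T)
  step 3: (x1 ∨ (F ∨ (T ∨ F))) ∧ ¬(¬x1 ∧ ¬T)
  step 4: (x1 ∨ (T ∨ F)) ∧ ¬(¬x1 ∧ ¬T)
  step 5: (x1 ∨ T) ∧ ¬(¬x1 ∧ ¬T)
  step 6: T ∧ ¬(¬x1 ∧ ¬T)

Answer: after 6 steps: T ∧ ¬(¬x1 ∧ ¬T)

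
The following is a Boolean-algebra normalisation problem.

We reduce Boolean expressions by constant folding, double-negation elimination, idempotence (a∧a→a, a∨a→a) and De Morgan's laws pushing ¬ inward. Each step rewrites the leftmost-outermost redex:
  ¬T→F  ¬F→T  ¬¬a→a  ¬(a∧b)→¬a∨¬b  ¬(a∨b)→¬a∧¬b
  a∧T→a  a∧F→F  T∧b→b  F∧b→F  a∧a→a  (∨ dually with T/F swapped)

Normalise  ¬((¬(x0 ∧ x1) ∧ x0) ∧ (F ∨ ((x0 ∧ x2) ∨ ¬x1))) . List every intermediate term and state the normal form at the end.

  start: ¬((¬(x0 ∧ x1) ∧ x0) ∧ (F ∨ ((x0 ∧ x2) ∨ ¬x1)))
  [1] ¬(¬(x0 ∧ x1) ∧ x0) ∨ ¬(F ∨ ((x0 ∧ x2) ∨ ¬x1))
  [2] (¬¬(x0 ∧ x1) ∨ ¬x0) ∨ ¬(F ∨ ((x0 ∧ x2) ∨ ¬x1))
  [3] ((x0 ∧ x1) ∨ ¬x0) ∨ ¬(F ∨ ((x0 ∧ x2) ∨ ¬x1))
  [4] ((x0 ∧ x1) ∨ ¬x0) ∨ (¬F ∧ ¬((x0 ∧ x2) ∨ ¬x1))
  [5] ((x0 ∧ x1) ∨ ¬x0) ∨ (T ∧ ¬((x0 ∧ x2) ∨ ¬x1))
  [6] ((x0 ∧ x1) ∨ ¬x0) ∨ ¬((x0 ∧ x2) ∨ ¬x1)
  [7] ((x0 ∧ x1) ∨ ¬x0) ∨ (¬(x0 ∧ x2) ∧ ¬¬x1)
  [8] ((x0 ∧ x1) ∨ ¬x0) ∨ ((¬x0 ∨ ¬x2) ∧ ¬¬x1)
  [9] ((x0 ∧ x1) ∨ ¬x0) ∨ ((¬x0 ∨ ¬x2) ∧ x1)

Answer: normal form = ((x0 ∧ x1) ∨ ¬x0) ∨ ((¬x0 ∨ ¬x2) ∧ x1)  (in 9 steps)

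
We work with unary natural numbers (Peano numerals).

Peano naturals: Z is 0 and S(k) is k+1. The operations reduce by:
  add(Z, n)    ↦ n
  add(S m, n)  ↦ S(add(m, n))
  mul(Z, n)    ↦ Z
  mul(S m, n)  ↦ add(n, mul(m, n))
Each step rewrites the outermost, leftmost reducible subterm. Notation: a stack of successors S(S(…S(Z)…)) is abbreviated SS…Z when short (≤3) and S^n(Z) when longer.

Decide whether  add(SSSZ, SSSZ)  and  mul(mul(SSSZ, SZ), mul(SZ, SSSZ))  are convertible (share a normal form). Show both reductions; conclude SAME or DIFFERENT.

Answer: DIFFERENT — A ⇓ S^6(Z), B ⇓ S^9(Z)

Working:
Term A:
  start: add(SSSZ, SSSZ)
  step 1: S(add(SSZ, SSSZ))
  step 2: S(S(add(SZ, SSSZ)))
  step 3: S(S(S(add(Z, SSSZ))))
  step 4: S^6(Z)

Term B:
  start: mul(mul(SSSZ, SZ), mul(SZ, SSSZ))
  step 1: mul(add(SZ, mul(SSZ, SZ)), mul(SZ, SSSZ))
  step 2: mul(S(add(Z, mul(SSZ, SZ))), mul(SZ, SSSZ))
  step 3: add(mul(SZ, SSSZ), mul(add(Z, mul(SSZ, SZ)), mul(SZ, SSSZ)))
  step 4: add(add(SSSZ, mul(Z, SSSZ)), mul(add(Z, mul(SSZ, SZ)), mul(SZ, SSSZ)))
  step 5: add(S(add(SSZ, mul(Z, SSSZ))), mul(add(Z, mul(SSZ, SZ)), mul(SZ, SSSZ)))
  step 6: S(add(add(SSZ, mul(Z, SSSZ)), mul(add(Z, mul(SSZ, SZ)), mul(SZ, SSSZ))))
  step 7: S(add(S(add(SZ, mul(Z, SSSZ))), mul(add(Z, mul(SSZ, SZ)), mul(SZ, SSSZ))))
  step 8: S(S(add(add(SZ, mul(Z, SSSZ)), mul(add(Z, mul(SSZ, SZ)), mul(SZ, SSSZ)))))
  step 9: S(S(add(S(add(Z, mul(Z, SSSZ))), mul(add(Z, mul(SSZ, SZ)), mul(SZ, SSSZ)))))
  step 10: S(S(S(add(add(Z, mul(Z, SSSZ)), mul(add(Z, mul(SSZ, SZ)), mul(SZ, SSSZ))))))
  step 11: S(S(S(add(mul(Z, SSSZ), mul(add(Z, mul(SSZ, SZ)), mul(SZ, SSSZ))))))
  step 12: S(S(S(add(Z, mul(add(Z, mul(SSZ, SZ)), mul(SZ, SSSZ))))))
  step 13: S(S(S(mul(add(Z, mul(SSZ, SZ)), mul(SZ, SSSZ)))))
  step 14: S(S(S(mul(mul(SSZ, SZ), mul(SZ, SSSZ)))))
  step 15: S(S(S(mul(add(SZ, mul(SZ, SZ)), mul(SZ, SSSZ)))))
  step 16: S(S(S(mul(S(add(Z, mul(SZ, SZ))), mul(SZ, SSSZ)))))
  step 17: S(S(S(add(mul(SZ, SSSZ), mul(add(Z, mul(SZ, SZ)), mul(SZ, SSSZ))))))
  step 18: S(S(S(add(add(SSSZ, mul(Z, SSSZ)), mul(add(Z, mul(SZ, SZ)), mul(SZ, SSSZ))))))
  step 19: S(S(S(add(S(add(SSZ, mul(Z, SSSZ))), mul(add(Z, mul(SZ, SZ)), mul(SZ, SSSZ))))))
  step 20: S(S(S(S(add(add(SSZ, mul(Z, SSSZ)), mul(add(Z, mul(SZ, SZ)), mul(SZ, SSSZ)))))))
  step 21: S(S(S(S(add(S(add(SZ, mul(Z, SSSZ))), mul(add(Z, mul(SZ, SZ)), mul(SZ, SSSZ)))))))
  step 22: S(S(S(S(S(add(add(SZ, mul(Z, SSSZ)), mul(add(Z, mul(SZ, SZ)), mul(SZ, SSSZ))))))))
  step 23: S(S(S(S(S(add(S(add(Z, mul(Z, SSSZ))), mul(add(Z, mul(SZ, SZ)), mul(SZ, SSSZ))))))))
  step 24: S(S(S(S(S(S(add(add(Z, mul(Z, SSSZ)), mul(add(Z, mul(SZ, SZ)), mul(SZ, SSSZ)))))))))
  step 25: S(S(S(S(S(S(add(mul(Z, SSSZ), mul(add(Z, mul(SZ, SZ)), mul(SZ, SSSZ)))))))))
  step 26: S(S(S(S(S(S(add(Z, mul(add(Z, mul(SZ, SZ)), mul(SZ, SSSZ)))))))))
  step 27: S(S(S(S(S(S(mul(add(Z, mul(SZ, SZ)), mul(SZ, SSSZ))))))))
  step 28: S(S(S(S(S(S(mul(mul(SZ, SZ), mul(SZ, SSSZ))))))))
  step 29: S(S(S(S(S(S(mul(add(SZ, mul(Z, SZ)), mul(SZ, SSSZ))))))))
  step 30: S(S(S(S(S(S(mul(S(add(Z, mul(Z, SZ))), mul(SZ, SSSZ))))))))
  step 31: S(S(S(S(S(S(add(mul(SZ, SSSZ), mul(add(Z, mul(Z, SZ)), mul(SZ, SSSZ)))))))))
  step 32: S(S(S(S(S(S(add(add(SSSZ, mul(Z, SSSZ)), mul(add(Z, mul(Z, SZ)), mul(SZ, SSSZ)))))))))
  step 33: S(S(S(S(S(S(add(S(add(SSZ, mul(Z, SSSZ))), mul(add(Z, mul(Z, SZ)), mul(SZ, SSSZ)))))))))
  step 34: S(S(S(S(S(S(S(add(add(SSZ, mul(Z, SSSZ)), mul(add(Z, mul(Z, SZ)), mul(SZ, SSSZ))))))))))
  step 35: S(S(S(S(S(S(S(add(S(add(SZ, mul(Z, SSSZ))), mul(add(Z, mul(Z, SZ)), mul(SZ, SSSZ))))))))))
  step 36: S(S(S(S(S(S(S(S(add(add(SZ, mul(Z, SSSZ)), mul(add(Z, mul(Z, SZ)), mul(SZ, SSSZ)))))))))))
  step 37: S(S(S(S(S(S(S(S(add(S(add(Z, mul(Z, SSSZ))), mul(add(Z, mul(Z, SZ)), mul(SZ, SSSZ)))))))))))
  step 38: S(S(S(S(S(S(S(S(S(add(add(Z, mul(Z, SSSZ)), mul(add(Z, mul(Z, SZ)), mul(SZ, SSSZ))))))))))))
  step 39: S(S(S(S(S(S(S(S(S(add(mul(Z, SSSZ), mul(add(Z, mul(Z, SZ)), mul(SZ, SSSZ))))))))))))
  step 40: S(S(S(S(S(S(S(S(S(add(Z, mul(add(Z, mul(Z, SZ)), mul(SZ, SSSZ))))))))))))
  step 41: S(S(S(S(S(S(S(S(S(mul(add(Z, mul(Z, SZ)), mul(SZ, SSSZ)))))))))))
  step 42: S(S(S(S(S(S(S(S(S(mul(mul(Z, SZ), mul(SZ, SSSZ)))))))))))
  step 43: S(S(S(S(S(S(S(S(S(mul(Z, mul(SZ, SSSZ)))))))))))
  step 44: S^9(Z)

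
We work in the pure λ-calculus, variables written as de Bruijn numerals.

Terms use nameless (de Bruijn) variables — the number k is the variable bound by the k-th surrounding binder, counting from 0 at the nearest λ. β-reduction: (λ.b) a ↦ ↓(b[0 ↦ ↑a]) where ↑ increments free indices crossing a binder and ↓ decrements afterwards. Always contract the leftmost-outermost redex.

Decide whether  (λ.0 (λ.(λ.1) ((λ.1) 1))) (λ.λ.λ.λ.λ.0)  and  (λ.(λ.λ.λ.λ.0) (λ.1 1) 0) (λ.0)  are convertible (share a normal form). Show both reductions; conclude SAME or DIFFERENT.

Term A:
  start: (λ.0 (λ.(λ.1) ((λ.1) 1))) (λ.λ.λ.λ.λ.0)
  →1  (λ.λ.λ.λ.λ.0) (λ.(λ.1) ((λ.1) (λ.λ.λ.λ.λ.0)))
  →2  λ.λ.λ.λ.0

Term B:
  start: (λ.(λ.λ.λ.λ.0) (λ.1 1) 0) (λ.0)
  →1  (λ.λ.λ.λ.0) (λ.(λ.0) (λ.0)) (λ.0)
  →2  (λ.λ.λ.0) (λ.0)
  →3  λ.λ.0

Answer: DIFFERENT — A ⇓ λ.λ.λ.λ.0, B ⇓ λ.λ.0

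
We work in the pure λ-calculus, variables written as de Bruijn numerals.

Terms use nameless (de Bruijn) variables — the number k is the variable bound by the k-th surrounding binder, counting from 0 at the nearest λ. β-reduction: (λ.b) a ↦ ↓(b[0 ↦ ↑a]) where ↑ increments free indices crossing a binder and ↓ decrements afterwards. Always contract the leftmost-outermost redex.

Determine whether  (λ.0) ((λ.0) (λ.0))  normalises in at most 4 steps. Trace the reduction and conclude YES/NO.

  start: (λ.0) ((λ.0) (λ.0))
  step 1: (λ.0) (λ.0)
  step 2: λ.0

Answer: YES — reaches normal form λ.0 in 2 ≤ 4 steps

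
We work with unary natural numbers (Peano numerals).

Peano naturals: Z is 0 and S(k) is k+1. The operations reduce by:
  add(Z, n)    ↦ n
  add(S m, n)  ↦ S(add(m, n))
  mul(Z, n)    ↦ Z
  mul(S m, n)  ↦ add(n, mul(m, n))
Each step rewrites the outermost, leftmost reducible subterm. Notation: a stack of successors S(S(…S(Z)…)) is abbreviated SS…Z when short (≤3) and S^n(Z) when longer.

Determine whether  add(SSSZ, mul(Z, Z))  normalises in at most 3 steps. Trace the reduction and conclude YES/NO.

Answer: NO — after 3 steps the term is S(S(S(add(Z, mul(Z, Z))))), not yet normal

Working:
  start: add(SSSZ, mul(Z, Z))
  [1] S(add(SSZ, mul(Z, Z)))
  [2] S(S(add(SZ, mul(Z, Z))))
  [3] S(S(S(add(Z, mul(Z, Z)))))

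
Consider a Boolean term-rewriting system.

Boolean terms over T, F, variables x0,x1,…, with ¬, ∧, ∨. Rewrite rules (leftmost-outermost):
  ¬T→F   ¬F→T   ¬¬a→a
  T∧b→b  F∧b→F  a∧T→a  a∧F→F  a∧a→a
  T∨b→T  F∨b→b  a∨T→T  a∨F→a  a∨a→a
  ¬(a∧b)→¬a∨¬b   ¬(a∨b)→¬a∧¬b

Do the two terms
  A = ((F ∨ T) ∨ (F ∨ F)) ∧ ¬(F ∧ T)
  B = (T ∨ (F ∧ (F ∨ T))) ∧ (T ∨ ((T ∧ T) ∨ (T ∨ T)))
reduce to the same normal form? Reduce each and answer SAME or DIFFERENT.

Answer: SAME — A ⇓ T, B ⇓ T

Working:
Term A:
  start: ((F ∨ T) ∨ (F ∨ F)) ∧ ¬(F ∧ T)
  step 1: (T ∨ (F ∨ F)) ∧ ¬(F ∧ T)
  step 2: T ∧ ¬(F ∧ T)
  step 3: ¬(F ∧ T)
  step 4: ¬F ∨ ¬T
  step 5: T ∨ ¬T
  step 6: T

Term B:
  start: (T ∨ (F ∧ (F ∨ T))) ∧ (T ∨ ((T ∧ T) ∨ (T ∨ T)))
  step 1: T ∧ (T ∨ ((T ∧ T) ∨ (T ∨ T)))
  step 2: T ∨ ((T ∧ T) ∨ (T ∨ T))
  step 3: T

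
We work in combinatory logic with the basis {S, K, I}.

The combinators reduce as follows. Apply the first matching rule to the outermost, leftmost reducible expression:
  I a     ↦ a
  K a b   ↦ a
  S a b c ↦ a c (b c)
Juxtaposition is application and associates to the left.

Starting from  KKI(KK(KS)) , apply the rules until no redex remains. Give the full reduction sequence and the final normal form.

  start: KKI(KK(KS))
  step 1: K(KK(KS))
  step 2: KK

Answer: normal form = KK  (in 2 steps)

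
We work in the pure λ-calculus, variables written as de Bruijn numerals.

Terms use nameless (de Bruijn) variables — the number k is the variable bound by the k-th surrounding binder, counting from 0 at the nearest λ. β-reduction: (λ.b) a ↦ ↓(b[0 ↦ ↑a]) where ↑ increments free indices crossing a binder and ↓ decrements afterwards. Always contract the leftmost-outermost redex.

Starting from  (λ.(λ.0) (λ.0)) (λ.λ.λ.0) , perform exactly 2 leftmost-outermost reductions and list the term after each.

  start: (λ.(λ.0) (λ.0)) (λ.λ.λ.0)
  step 1: (λ.0) (λ.0)
  step 2: λ.0

Answer: after 2 steps: λ.0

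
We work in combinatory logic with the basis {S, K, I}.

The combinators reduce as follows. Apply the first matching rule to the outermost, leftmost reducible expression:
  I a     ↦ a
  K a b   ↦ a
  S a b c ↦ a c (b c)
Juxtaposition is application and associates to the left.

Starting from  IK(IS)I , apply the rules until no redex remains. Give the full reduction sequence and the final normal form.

Answer: normal form = S  (in 3 steps)

Working:
  start: IK(IS)I
  [1] K(IS)I
  [2] IS
  [3] S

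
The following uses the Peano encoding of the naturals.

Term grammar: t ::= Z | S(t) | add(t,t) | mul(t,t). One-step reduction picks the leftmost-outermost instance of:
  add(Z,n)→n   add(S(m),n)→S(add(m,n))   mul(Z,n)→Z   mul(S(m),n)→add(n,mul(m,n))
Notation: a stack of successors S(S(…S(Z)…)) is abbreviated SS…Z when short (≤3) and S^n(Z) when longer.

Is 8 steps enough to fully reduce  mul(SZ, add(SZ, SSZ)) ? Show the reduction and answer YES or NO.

  start: mul(SZ, add(SZ, SSZ))
  [1] add(add(SZ, SSZ), mul(Z, add(SZ, SSZ)))
  [2] add(S(add(Z, SSZ)), mul(Z, add(SZ, SSZ)))
  [3] S(add(add(Z, SSZ), mul(Z, add(SZ, SSZ))))
  [4] S(add(SSZ, mul(Z, add(SZ, SSZ))))
  [5] S(S(add(SZ, mul(Z, add(SZ, SSZ)))))
  [6] S(S(S(add(Z, mul(Z, add(SZ, SSZ))))))
  [7] S(S(S(mul(Z, add(SZ, SSZ)))))
  [8] SSSZ

Answer: YES — reaches normal form SSSZ in 8 ≤ 8 steps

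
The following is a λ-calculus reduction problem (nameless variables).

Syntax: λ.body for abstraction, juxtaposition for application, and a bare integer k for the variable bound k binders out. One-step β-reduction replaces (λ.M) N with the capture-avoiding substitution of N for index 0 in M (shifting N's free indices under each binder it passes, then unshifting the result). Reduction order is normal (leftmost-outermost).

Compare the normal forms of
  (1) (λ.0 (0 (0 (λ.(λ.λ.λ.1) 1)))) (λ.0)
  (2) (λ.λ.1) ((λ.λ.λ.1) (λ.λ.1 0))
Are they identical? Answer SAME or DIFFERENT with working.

Term A:
  start: (λ.0 (0 (0 (λ.(λ.λ.λ.1) 1)))) (λ.0)
  step 1: (λ.0) ((λ.0) ((λ.0) (λ.(λ.λ.λ.1) (λ.0))))
  step 2: (λ.0) ((λ.0) (λ.(λ.λ.λ.1) (λ.0)))
  step 3: (λ.0) (λ.(λ.λ.λ.1) (λ.0))
  step 4: λ.(λ.λ.λ.1) (λ.0)
  step 5: λ.λ.λ.1

Term B:
  start: (λ.λ.1) ((λ.λ.λ.1) (λ.λ.1 0))
  step 1: λ.(λ.λ.λ.1) (λ.λ.1 0)
  step 2: λ.λ.λ.1

Answer: SAME — A ⇓ λ.λ.λ.1, B ⇓ λ.λ.λ.1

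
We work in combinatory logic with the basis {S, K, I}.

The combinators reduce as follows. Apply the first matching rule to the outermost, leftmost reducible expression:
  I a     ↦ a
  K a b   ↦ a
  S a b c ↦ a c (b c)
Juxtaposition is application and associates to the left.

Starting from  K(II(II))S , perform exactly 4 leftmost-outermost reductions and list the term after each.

  start: K(II(II))S
  step 1: II(II)
  step 2: I(II)
  step 3: II
  step 4: I

Answer: after 4 steps: I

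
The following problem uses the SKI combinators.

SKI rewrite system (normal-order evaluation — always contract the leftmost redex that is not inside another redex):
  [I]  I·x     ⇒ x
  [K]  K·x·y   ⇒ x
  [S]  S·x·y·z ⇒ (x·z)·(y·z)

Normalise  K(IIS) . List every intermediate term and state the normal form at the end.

Answer: normal form = KS  (in 2 steps)

Derivation:
  start: K(IIS)
  →1  K(IS)
  →2  KS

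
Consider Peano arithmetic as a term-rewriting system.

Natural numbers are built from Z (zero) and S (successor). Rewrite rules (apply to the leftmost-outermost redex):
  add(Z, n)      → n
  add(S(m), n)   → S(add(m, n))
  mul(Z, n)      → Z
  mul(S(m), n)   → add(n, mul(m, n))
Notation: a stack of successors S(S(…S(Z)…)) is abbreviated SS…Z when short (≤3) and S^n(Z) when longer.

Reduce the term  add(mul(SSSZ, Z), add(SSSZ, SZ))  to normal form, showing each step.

Answer: normal form = S^4(Z)  (in 12 steps)

Reduction:
  start: add(mul(SSSZ, Z), add(SSSZ, SZ))
  →1  add(add(Z, mul(SSZ, Z)), add(SSSZ, SZ))
  →2  add(mul(SSZ, Z), add(SSSZ, SZ))
  →3  add(add(Z, mul(SZ, Z)), add(SSSZ, SZ))
  →4  add(mul(SZ, Z), add(SSSZ, SZ))
  →5  add(add(Z, mul(Z, Z)), add(SSSZ, SZ))
  →6  add(mul(Z, Z), add(SSSZ, SZ))
  →7  add(Z, add(SSSZ, SZ))
  →8  add(SSSZ, SZ)
  →9  S(add(SSZ, SZ))
  →10  S(S(add(SZ, SZ)))
  →11  S(S(S(add(Z, SZ))))
  →12  S^4(Z)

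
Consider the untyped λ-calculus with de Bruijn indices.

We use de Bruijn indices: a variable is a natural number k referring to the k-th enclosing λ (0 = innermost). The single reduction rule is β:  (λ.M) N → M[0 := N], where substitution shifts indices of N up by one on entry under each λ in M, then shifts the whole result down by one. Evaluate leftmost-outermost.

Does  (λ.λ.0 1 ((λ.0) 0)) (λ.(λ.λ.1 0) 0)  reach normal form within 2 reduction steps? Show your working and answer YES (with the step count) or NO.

Answer: NO — after 2 steps the term is λ.0 (λ.λ.1 0) ((λ.0) 0), not yet normal

Derivation:
  start: (λ.λ.0 1 ((λ.0) 0)) (λ.(λ.λ.1 0) 0)
  [1] λ.0 (λ.(λ.λ.1 0) 0) ((λ.0) 0)
  [2] λ.0 (λ.λ.1 0) ((λ.0) 0)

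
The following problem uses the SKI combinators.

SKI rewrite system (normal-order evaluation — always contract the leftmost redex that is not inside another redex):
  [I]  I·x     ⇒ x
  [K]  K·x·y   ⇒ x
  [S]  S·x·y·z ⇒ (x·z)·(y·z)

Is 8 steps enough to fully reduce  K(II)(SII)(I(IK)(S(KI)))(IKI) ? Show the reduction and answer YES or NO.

Answer: YES — reaches normal form S(KI) in 6 ≤ 8 steps

Reduction:
  start: K(II)(SII)(I(IK)(S(KI)))(IKI)
  →1  II(I(IK)(S(KI)))(IKI)
  →2  I(I(IK)(S(KI)))(IKI)
  →3  I(IK)(S(KI))(IKI)
  →4  IK(S(KI))(IKI)
  →5  K(S(KI))(IKI)
  →6  S(KI)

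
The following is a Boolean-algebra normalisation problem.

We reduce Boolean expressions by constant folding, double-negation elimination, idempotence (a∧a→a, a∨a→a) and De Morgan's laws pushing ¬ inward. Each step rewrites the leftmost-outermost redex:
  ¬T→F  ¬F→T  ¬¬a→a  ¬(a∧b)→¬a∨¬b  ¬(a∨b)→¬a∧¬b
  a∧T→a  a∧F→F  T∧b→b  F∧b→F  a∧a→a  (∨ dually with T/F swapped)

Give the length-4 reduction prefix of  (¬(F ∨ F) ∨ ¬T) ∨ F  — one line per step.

Answer: after 4 steps: T ∨ ¬T

Working:
  start: (¬(F ∨ F) ∨ ¬T) ∨ F
  [1] ¬(F ∨ F) ∨ ¬T
  [2] (¬F ∧ ¬F) ∨ ¬T
  [3] ¬F ∨ ¬T
  [4] T ∨ ¬T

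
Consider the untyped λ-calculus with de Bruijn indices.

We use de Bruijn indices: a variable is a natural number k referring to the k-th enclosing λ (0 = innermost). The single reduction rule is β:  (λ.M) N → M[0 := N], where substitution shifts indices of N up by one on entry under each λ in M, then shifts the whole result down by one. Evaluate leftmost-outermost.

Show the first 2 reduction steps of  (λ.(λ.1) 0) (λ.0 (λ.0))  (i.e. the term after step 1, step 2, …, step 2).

  start: (λ.(λ.1) 0) (λ.0 (λ.0))
  [1] (λ.λ.0 (λ.0)) (λ.0 (λ.0))
  [2] λ.0 (λ.0)

Answer: after 2 steps: λ.0 (λ.0)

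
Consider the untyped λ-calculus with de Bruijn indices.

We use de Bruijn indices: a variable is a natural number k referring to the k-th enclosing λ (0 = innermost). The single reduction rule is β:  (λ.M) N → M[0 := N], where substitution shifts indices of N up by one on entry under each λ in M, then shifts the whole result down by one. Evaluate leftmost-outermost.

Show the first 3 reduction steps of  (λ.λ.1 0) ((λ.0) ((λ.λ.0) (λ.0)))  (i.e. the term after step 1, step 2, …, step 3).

Answer: after 3 steps: λ.(λ.0) 0

Derivation:
  start: (λ.λ.1 0) ((λ.0) ((λ.λ.0) (λ.0)))
  →1  λ.(λ.0) ((λ.λ.0) (λ.0)) 0
  →2  λ.(λ.λ.0) (λ.0) 0
  →3  λ.(λ.0) 0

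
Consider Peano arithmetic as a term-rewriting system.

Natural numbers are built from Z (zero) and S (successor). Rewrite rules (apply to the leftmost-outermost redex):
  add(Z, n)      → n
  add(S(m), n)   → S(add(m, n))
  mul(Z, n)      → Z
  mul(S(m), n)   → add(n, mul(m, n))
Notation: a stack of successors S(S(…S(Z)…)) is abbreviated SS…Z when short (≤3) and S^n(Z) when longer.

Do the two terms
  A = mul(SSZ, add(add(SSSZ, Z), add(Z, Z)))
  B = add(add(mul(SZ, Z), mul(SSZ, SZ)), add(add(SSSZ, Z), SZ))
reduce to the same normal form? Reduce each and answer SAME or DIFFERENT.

Term A:
  start: mul(SSZ, add(add(SSSZ, Z), add(Z, Z)))
  step 1: add(add(add(SSSZ, Z), add(Z, Z)), mul(SZ, add(add(SSSZ, Z), add(Z, Z))))
  step 2: add(add(S(add(SSZ, Z)), add(Z, Z)), mul(SZ, add(add(SSSZ, Z), add(Z, Z))))
  step 3: add(S(add(add(SSZ, Z), add(Z, Z))), mul(SZ, add(add(SSSZ, Z), add(Z, Z))))
  step 4: S(add(add(add(SSZ, Z), add(Z, Z)), mul(SZ, add(add(SSSZ, Z), add(Z, Z)))))
  step 5: S(add(add(S(add(SZ, Z)), add(Z, Z)), mul(SZ, add(add(SSSZ, Z), add(Z, Z)))))
  step 6: S(add(S(add(add(SZ, Z), add(Z, Z))), mul(SZ, add(add(SSSZ, Z), add(Z, Z)))))
  step 7: S(S(add(add(add(SZ, Z), add(Z, Z)), mul(SZ, add(add(SSSZ, Z), add(Z, Z))))))
  step 8: S(S(add(add(S(add(Z, Z)), add(Z, Z)), mul(SZ, add(add(SSSZ, Z), add(Z, Z))))))
  step 9: S(S(add(S(add(add(Z, Z), add(Z, Z))), mul(SZ, add(add(SSSZ, Z), add(Z, Z))))))
  step 10: S(S(S(add(add(add(Z, Z), add(Z, Z)), mul(SZ, add(add(SSSZ, Z), add(Z, Z)))))))
  step 11: S(S(S(add(add(Z, add(Z, Z)), mul(SZ, add(add(SSSZ, Z), add(Z, Z)))))))
  step 12: S(S(S(add(add(Z, Z), mul(SZ, add(add(SSSZ, Z), add(Z, Z)))))))
  step 13: S(S(S(add(Z, mul(SZ, add(add(SSSZ, Z), add(Z, Z)))))))
  step 14: S(S(S(mul(SZ, add(add(SSSZ, Z), add(Z, Z))))))
  step 15: S(S(S(add(add(add(SSSZ, Z), add(Z, Z)), mul(Z, add(add(SSSZ, Z), add(Z, Z)))))))
  step 16: S(S(S(add(add(S(add(SSZ, Z)), add(Z, Z)), mul(Z, add(add(SSSZ, Z), add(Z, Z)))))))
  step 17: S(S(S(add(S(add(add(SSZ, Z), add(Z, Z))), mul(Z, add(add(SSSZ, Z), add(Z, Z)))))))
  step 18: S(S(S(S(add(add(add(SSZ, Z), add(Z, Z)), mul(Z, add(add(SSSZ, Z), add(Z, Z))))))))
  step 19: S(S(S(S(add(add(S(add(SZ, Z)), add(Z, Z)), mul(Z, add(add(SSSZ, Z), add(Z, Z))))))))
  step 20: S(S(S(S(add(S(add(add(SZ, Z), add(Z, Z))), mul(Z, add(add(SSSZ, Z), add(Z, Z))))))))
  step 21: S(S(S(S(S(add(add(add(SZ, Z), add(Z, Z)), mul(Z, add(add(SSSZ, Z), add(Z, Z)))))))))
  step 22: S(S(S(S(S(add(add(S(add(Z, Z)), add(Z, Z)), mul(Z, add(add(SSSZ, Z), add(Z, Z)))))))))
  step 23: S(S(S(S(S(add(S(add(add(Z, Z), add(Z, Z))), mul(Z, add(add(SSSZ, Z), add(Z, Z)))))))))
  step 24: S(S(S(S(S(S(add(add(add(Z, Z), add(Z, Z)), mul(Z, add(add(SSSZ, Z), add(Z, Z))))))))))
  step 25: S(S(S(S(S(S(add(add(Z, add(Z, Z)), mul(Z, add(add(SSSZ, Z), add(Z, Z))))))))))
  step 26: S(S(S(S(S(S(add(add(Z, Z), mul(Z, add(add(SSSZ, Z), add(Z, Z))))))))))
  step 27: S(S(S(S(S(S(add(Z, mul(Z, add(add(SSSZ, Z), add(Z, Z))))))))))
  step 28: S(S(S(S(S(S(mul(Z, add(add(SSSZ, Z), add(Z, Z)))))))))
  step 29: S^6(Z)

Term B:
  start: add(add(mul(SZ, Z), mul(SSZ, SZ)), add(add(SSSZ, Z), SZ))
  step 1: add(add(add(Z, mul(Z, Z)), mul(SSZ, SZ)), add(add(SSSZ, Z), SZ))
  step 2: add(add(mul(Z, Z), mul(SSZ, SZ)), add(add(SSSZ, Z), SZ))
  step 3: add(add(Z, mul(SSZ, SZ)), add(add(SSSZ, Z), SZ))
  step 4: add(mul(SSZ, SZ), add(add(SSSZ, Z), SZ))
  step 5: add(add(SZ, mul(SZ, SZ)), add(add(SSSZ, Z), SZ))
  step 6: add(S(add(Z, mul(SZ, SZ))), add(add(SSSZ, Z), SZ))
  step 7: S(add(add(Z, mul(SZ, SZ)), add(add(SSSZ, Z), SZ)))
  step 8: S(add(mul(SZ, SZ), add(add(SSSZ, Z), SZ)))
  step 9: S(add(add(SZ, mul(Z, SZ)), add(add(SSSZ, Z), SZ)))
  step 10: S(add(S(add(Z, mul(Z, SZ))), add(add(SSSZ, Z), SZ)))
  step 11: S(S(add(add(Z, mul(Z, SZ)), add(add(SSSZ, Z), SZ))))
  step 12: S(S(add(mul(Z, SZ), add(add(SSSZ, Z), SZ))))
  step 13: S(S(add(Z, add(add(SSSZ, Z), SZ))))
  step 14: S(S(add(add(SSSZ, Z), SZ)))
  step 15: S(S(add(S(add(SSZ, Z)), SZ)))
  step 16: S(S(S(add(add(SSZ, Z), SZ))))
  step 17: S(S(S(add(S(add(SZ, Z)), SZ))))
  step 18: S(S(S(S(add(add(SZ, Z), SZ)))))
  step 19: S(S(S(S(add(S(add(Z, Z)), SZ)))))
  step 20: S(S(S(S(S(add(add(Z, Z), SZ))))))
  step 21: S(S(S(S(S(add(Z, SZ))))))
  step 22: S^6(Z)

Answer: SAME — A ⇓ S^6(Z), B ⇓ S^6(Z)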